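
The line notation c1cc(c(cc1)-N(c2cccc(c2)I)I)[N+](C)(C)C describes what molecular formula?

Heavy atoms from the SMILES: 15 C, 2 I, 2 N.
Implicit hydrogens by atom environment:
  8 × C (aromatic): 1 H each → 8
  4 × C (aromatic): no H
  3 × C: 3 H each → 9
  2 × I: no H
  1 × N: no H
  1 × N (charge +1): no H
  Total hydrogens = 17.
Net charge +1.
Molecular formula: C15H17I2N2+

C15H17I2N2+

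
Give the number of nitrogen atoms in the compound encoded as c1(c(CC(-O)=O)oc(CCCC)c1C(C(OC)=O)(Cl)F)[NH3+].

The symbol for nitrogen appears 1 time in the SMILES.

1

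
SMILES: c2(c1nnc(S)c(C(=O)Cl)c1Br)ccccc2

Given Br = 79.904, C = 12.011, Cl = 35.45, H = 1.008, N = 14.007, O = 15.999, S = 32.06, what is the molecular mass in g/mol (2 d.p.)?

Molecular formula: C11H6BrClN2OS.
M = 1×79.904 + 11×12.011 + 1×35.45 + 6×1.008 + 2×14.007 + 1×15.999 + 1×32.06 = 329.60 g/mol.

329.60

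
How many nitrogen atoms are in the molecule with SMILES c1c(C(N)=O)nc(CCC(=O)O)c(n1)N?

4

The symbol for nitrogen appears 4 times in the SMILES.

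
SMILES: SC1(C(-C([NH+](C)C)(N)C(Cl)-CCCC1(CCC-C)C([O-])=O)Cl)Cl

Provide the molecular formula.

C15H27Cl3N2O2S

Heavy atoms from the SMILES: 15 C, 3 Cl, 2 N, 2 O, 1 S.
Implicit hydrogens by atom environment:
  6 × C: 2 H each → 12
  4 × C: no H
  3 × C: 3 H each → 9
  3 × Cl: no H
  2 × C: 1 H each → 2
  1 × N: 2 H
  1 × N (charge +1): 1 H
  1 × O: no H
  1 × O (charge -1): no H
  1 × S: 1 H
  Total hydrogens = 27.
Molecular formula: C15H27Cl3N2O2S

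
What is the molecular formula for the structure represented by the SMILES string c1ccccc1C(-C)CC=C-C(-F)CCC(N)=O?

C15H20FNO

Heavy atoms from the SMILES: 15 C, 1 F, 1 N, 1 O.
Implicit hydrogens by atom environment:
  5 × C (aromatic): 1 H each → 5
  4 × C: 1 H each → 4
  3 × C: 2 H each → 6
  1 × C: 3 H
  1 × C: no H
  1 × C (aromatic): no H
  1 × F: no H
  1 × N: 2 H
  1 × O: no H
  Total hydrogens = 20.
Molecular formula: C15H20FNO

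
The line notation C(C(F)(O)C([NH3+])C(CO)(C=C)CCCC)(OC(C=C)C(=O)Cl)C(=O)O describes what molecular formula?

C16H26ClFNO6+

Heavy atoms from the SMILES: 16 C, 1 Cl, 1 F, 1 N, 6 O.
Implicit hydrogens by atom environment:
  6 × C: 2 H each → 12
  5 × C: 1 H each → 5
  4 × C: no H
  3 × O: 1 H each → 3
  3 × O: no H
  1 × C: 3 H
  1 × Cl: no H
  1 × F: no H
  1 × N (charge +1): 3 H
  Total hydrogens = 26.
Net charge +1.
Molecular formula: C16H26ClFNO6+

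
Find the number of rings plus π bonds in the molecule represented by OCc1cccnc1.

Molecular formula from the SMILES: C6H7NO.
DoU = (2C + 2 + N − H − X)/2 = (2·6 + 2 + 1 − 7 − 0)/2 = 8/2 = 4.
(Structurally: 1 ring(s) + 3 π bond(s) = 4.)

4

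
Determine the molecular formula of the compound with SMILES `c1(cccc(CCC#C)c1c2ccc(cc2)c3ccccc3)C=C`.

C24H20

Heavy atoms from the SMILES: 24 C.
Implicit hydrogens by atom environment:
  12 × C (aromatic): 1 H each → 12
  6 × C (aromatic): no H
  3 × C: 2 H each → 6
  2 × C: 1 H each → 2
  1 × C: no H
  Total hydrogens = 20.
Molecular formula: C24H20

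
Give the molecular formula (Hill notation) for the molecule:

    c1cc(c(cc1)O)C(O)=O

Heavy atoms from the SMILES: 7 C, 3 O.
Implicit hydrogens by atom environment:
  4 × C (aromatic): 1 H each → 4
  2 × C (aromatic): no H
  2 × O: 1 H each → 2
  1 × C: no H
  1 × O: no H
  Total hydrogens = 6.
Molecular formula: C7H6O3

C7H6O3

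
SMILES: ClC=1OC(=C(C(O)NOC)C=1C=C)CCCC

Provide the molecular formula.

C12H18ClNO3

Heavy atoms from the SMILES: 12 C, 1 Cl, 1 N, 3 O.
Implicit hydrogens by atom environment:
  4 × C: 2 H each → 8
  4 × C (aromatic): no H
  2 × C: 3 H each → 6
  2 × C: 1 H each → 2
  1 × Cl: no H
  1 × N: 1 H
  1 × O: 1 H
  1 × O (aromatic): no H
  1 × O: no H
  Total hydrogens = 18.
Molecular formula: C12H18ClNO3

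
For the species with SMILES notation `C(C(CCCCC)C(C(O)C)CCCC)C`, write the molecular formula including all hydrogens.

Heavy atoms from the SMILES: 15 C, 1 O.
Implicit hydrogens by atom environment:
  8 × C: 2 H each → 16
  4 × C: 3 H each → 12
  3 × C: 1 H each → 3
  1 × O: 1 H
  Total hydrogens = 32.
Molecular formula: C15H32O

C15H32O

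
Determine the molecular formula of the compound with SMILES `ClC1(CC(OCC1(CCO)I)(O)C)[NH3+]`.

C8H16ClINO3+

Heavy atoms from the SMILES: 8 C, 1 Cl, 1 I, 1 N, 3 O.
Implicit hydrogens by atom environment:
  4 × C: 2 H each → 8
  3 × C: no H
  2 × O: 1 H each → 2
  1 × C: 3 H
  1 × Cl: no H
  1 × I: no H
  1 × N (charge +1): 3 H
  1 × O: no H
  Total hydrogens = 16.
Net charge +1.
Molecular formula: C8H16ClINO3+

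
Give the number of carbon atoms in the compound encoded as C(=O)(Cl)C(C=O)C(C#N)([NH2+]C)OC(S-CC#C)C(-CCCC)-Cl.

The symbol for carbon appears 15 times in the SMILES. (Cl is a single chlorine, not C + l.)

15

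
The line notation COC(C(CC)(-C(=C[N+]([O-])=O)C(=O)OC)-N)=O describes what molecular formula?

C9H14N2O6

Heavy atoms from the SMILES: 9 C, 2 N, 6 O.
Implicit hydrogens by atom environment:
  5 × O: no H
  4 × C: no H
  3 × C: 3 H each → 9
  1 × C: 2 H
  1 × C: 1 H
  1 × N: 2 H
  1 × N (charge +1): no H
  1 × O (charge -1): no H
  Total hydrogens = 14.
Molecular formula: C9H14N2O6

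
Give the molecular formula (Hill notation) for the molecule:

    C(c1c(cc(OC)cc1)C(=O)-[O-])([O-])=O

[C9H6O5]2-

Heavy atoms from the SMILES: 9 C, 5 O.
Implicit hydrogens by atom environment:
  3 × C (aromatic): 1 H each → 3
  3 × C (aromatic): no H
  3 × O: no H
  2 × C: no H
  2 × O (charge -1): no H
  1 × C: 3 H
  Total hydrogens = 6.
Net charge -2.
Molecular formula: [C9H6O5]2-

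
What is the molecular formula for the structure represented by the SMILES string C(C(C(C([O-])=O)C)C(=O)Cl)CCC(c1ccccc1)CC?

Heavy atoms from the SMILES: 17 C, 1 Cl, 3 O.
Implicit hydrogens by atom environment:
  5 × C (aromatic): 1 H each → 5
  4 × C: 2 H each → 8
  3 × C: 1 H each → 3
  2 × C: 3 H each → 6
  2 × C: no H
  2 × O: no H
  1 × C (aromatic): no H
  1 × Cl: no H
  1 × O (charge -1): no H
  Total hydrogens = 22.
Net charge -1.
Molecular formula: C17H22ClO3-

C17H22ClO3-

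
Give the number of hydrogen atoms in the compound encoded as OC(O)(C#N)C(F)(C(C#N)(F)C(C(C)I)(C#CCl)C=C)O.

Hydrogens are implicit in SMILES; fill each atom to its normal valence:
  8 × C: no H
  3 × O: 1 H each → 3
  2 × C: 1 H each → 2
  2 × F: no H
  2 × N: no H
  1 × C: 3 H
  1 × C: 2 H
  1 × Cl: no H
  1 × I: no H
  Total hydrogens = 10.

10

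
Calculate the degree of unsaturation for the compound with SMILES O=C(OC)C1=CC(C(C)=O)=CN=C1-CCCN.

Molecular formula from the SMILES: C12H16N2O3.
DoU = (2C + 2 + N − H − X)/2 = (2·12 + 2 + 2 − 16 − 0)/2 = 12/2 = 6.
(Structurally: 1 ring(s) + 5 π bond(s) = 6.)

6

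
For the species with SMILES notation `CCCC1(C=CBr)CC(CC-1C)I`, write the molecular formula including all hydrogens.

C11H18BrI

Heavy atoms from the SMILES: 1 Br, 11 C, 1 I.
Implicit hydrogens by atom environment:
  4 × C: 2 H each → 8
  4 × C: 1 H each → 4
  2 × C: 3 H each → 6
  1 × Br: no H
  1 × C: no H
  1 × I: no H
  Total hydrogens = 18.
Molecular formula: C11H18BrI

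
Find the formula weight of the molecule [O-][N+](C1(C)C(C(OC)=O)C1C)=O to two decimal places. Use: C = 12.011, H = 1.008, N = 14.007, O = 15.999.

Molecular formula: C7H11NO4.
M = 7×12.011 + 11×1.008 + 1×14.007 + 4×15.999 = 173.17 g/mol.

173.17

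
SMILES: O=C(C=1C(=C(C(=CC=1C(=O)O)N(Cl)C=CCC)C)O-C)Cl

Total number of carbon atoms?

The symbol for carbon appears 14 times in the SMILES. (Cl is a single chlorine, not C + l.)

14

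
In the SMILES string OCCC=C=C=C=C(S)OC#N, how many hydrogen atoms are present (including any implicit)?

7

Hydrogens are implicit in SMILES; fill each atom to its normal valence:
  5 × C: no H
  2 × C: 2 H each → 4
  1 × C: 1 H
  1 × N: no H
  1 × O: 1 H
  1 × O: no H
  1 × S: 1 H
  Total hydrogens = 7.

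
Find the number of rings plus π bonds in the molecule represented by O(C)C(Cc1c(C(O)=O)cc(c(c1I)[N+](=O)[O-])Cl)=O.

Molecular formula from the SMILES: C10H7ClINO6.
DoU = (2C + 2 + N − H − X)/2 = (2·10 + 2 + 1 − 7 − 2)/2 = 14/2 = 7.
(Structurally: 1 ring(s) + 6 π bond(s) = 7.)

7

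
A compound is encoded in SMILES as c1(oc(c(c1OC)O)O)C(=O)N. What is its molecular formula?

C6H7NO5

Heavy atoms from the SMILES: 6 C, 1 N, 5 O.
Implicit hydrogens by atom environment:
  4 × C (aromatic): no H
  2 × O: 1 H each → 2
  2 × O: no H
  1 × C: 3 H
  1 × C: no H
  1 × N: 2 H
  1 × O (aromatic): no H
  Total hydrogens = 7.
Molecular formula: C6H7NO5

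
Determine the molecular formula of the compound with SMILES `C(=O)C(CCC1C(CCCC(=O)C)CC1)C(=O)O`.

Heavy atoms from the SMILES: 14 C, 4 O.
Implicit hydrogens by atom environment:
  7 × C: 2 H each → 14
  4 × C: 1 H each → 4
  3 × O: no H
  2 × C: no H
  1 × C: 3 H
  1 × O: 1 H
  Total hydrogens = 22.
Molecular formula: C14H22O4

C14H22O4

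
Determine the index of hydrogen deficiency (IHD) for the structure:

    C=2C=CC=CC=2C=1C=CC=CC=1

8

Molecular formula from the SMILES: C12H10.
DoU = (2C + 2 + N − H − X)/2 = (2·12 + 2 + 0 − 10 − 0)/2 = 16/2 = 8.
(Structurally: 2 ring(s) + 6 π bond(s) = 8.)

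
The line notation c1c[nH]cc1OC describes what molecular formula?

C5H7NO

Heavy atoms from the SMILES: 5 C, 1 N, 1 O.
Implicit hydrogens by atom environment:
  3 × C (aromatic): 1 H each → 3
  1 × C: 3 H
  1 × C (aromatic): no H
  1 × N (aromatic): 1 H
  1 × O: no H
  Total hydrogens = 7.
Molecular formula: C5H7NO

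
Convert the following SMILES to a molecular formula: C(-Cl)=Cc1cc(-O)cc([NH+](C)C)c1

C10H13ClNO+

Heavy atoms from the SMILES: 10 C, 1 Cl, 1 N, 1 O.
Implicit hydrogens by atom environment:
  3 × C (aromatic): 1 H each → 3
  3 × C (aromatic): no H
  2 × C: 3 H each → 6
  2 × C: 1 H each → 2
  1 × Cl: no H
  1 × N (charge +1): 1 H
  1 × O: 1 H
  Total hydrogens = 13.
Net charge +1.
Molecular formula: C10H13ClNO+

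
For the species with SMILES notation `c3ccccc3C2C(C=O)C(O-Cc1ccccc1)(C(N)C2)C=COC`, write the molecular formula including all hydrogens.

Heavy atoms from the SMILES: 22 C, 1 N, 3 O.
Implicit hydrogens by atom environment:
  10 × C (aromatic): 1 H each → 10
  6 × C: 1 H each → 6
  3 × O: no H
  2 × C: 2 H each → 4
  2 × C (aromatic): no H
  1 × C: 3 H
  1 × C: no H
  1 × N: 2 H
  Total hydrogens = 25.
Molecular formula: C22H25NO3

C22H25NO3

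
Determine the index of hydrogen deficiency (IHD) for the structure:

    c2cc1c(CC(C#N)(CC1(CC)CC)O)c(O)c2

Molecular formula from the SMILES: C15H19NO2.
DoU = (2C + 2 + N − H − X)/2 = (2·15 + 2 + 1 − 19 − 0)/2 = 14/2 = 7.
(Structurally: 2 ring(s) + 5 π bond(s) = 7.)

7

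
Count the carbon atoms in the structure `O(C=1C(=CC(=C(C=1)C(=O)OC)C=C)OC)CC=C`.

The symbol for carbon appears 14 times in the SMILES.

14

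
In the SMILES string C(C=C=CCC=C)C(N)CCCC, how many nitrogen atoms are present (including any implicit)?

The symbol for nitrogen appears 1 time in the SMILES.

1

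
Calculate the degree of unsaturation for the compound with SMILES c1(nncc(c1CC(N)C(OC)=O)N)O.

5

Molecular formula from the SMILES: C8H12N4O3.
DoU = (2C + 2 + N − H − X)/2 = (2·8 + 2 + 4 − 12 − 0)/2 = 10/2 = 5.
(Structurally: 1 ring(s) + 4 π bond(s) = 5.)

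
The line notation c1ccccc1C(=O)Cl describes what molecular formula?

C7H5ClO

Heavy atoms from the SMILES: 7 C, 1 Cl, 1 O.
Implicit hydrogens by atom environment:
  5 × C (aromatic): 1 H each → 5
  1 × C (aromatic): no H
  1 × C: no H
  1 × Cl: no H
  1 × O: no H
  Total hydrogens = 5.
Molecular formula: C7H5ClO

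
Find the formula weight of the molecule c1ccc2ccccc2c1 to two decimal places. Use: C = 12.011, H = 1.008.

Molecular formula: C10H8.
M = 10×12.011 + 8×1.008 = 128.17 g/mol.

128.17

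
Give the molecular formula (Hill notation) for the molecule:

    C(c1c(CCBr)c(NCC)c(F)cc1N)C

C12H18BrFN2

Heavy atoms from the SMILES: 1 Br, 12 C, 1 F, 2 N.
Implicit hydrogens by atom environment:
  5 × C (aromatic): no H
  4 × C: 2 H each → 8
  2 × C: 3 H each → 6
  1 × Br: no H
  1 × C (aromatic): 1 H
  1 × F: no H
  1 × N: 2 H
  1 × N: 1 H
  Total hydrogens = 18.
Molecular formula: C12H18BrFN2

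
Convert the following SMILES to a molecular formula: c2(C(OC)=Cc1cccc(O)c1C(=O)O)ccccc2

Heavy atoms from the SMILES: 16 C, 4 O.
Implicit hydrogens by atom environment:
  8 × C (aromatic): 1 H each → 8
  4 × C (aromatic): no H
  2 × C: no H
  2 × O: 1 H each → 2
  2 × O: no H
  1 × C: 3 H
  1 × C: 1 H
  Total hydrogens = 14.
Molecular formula: C16H14O4

C16H14O4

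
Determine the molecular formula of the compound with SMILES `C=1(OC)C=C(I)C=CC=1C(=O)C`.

C9H9IO2

Heavy atoms from the SMILES: 9 C, 1 I, 2 O.
Implicit hydrogens by atom environment:
  3 × C (aromatic): 1 H each → 3
  3 × C (aromatic): no H
  2 × C: 3 H each → 6
  2 × O: no H
  1 × C: no H
  1 × I: no H
  Total hydrogens = 9.
Molecular formula: C9H9IO2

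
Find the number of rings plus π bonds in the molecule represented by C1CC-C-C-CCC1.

Molecular formula from the SMILES: C8H16.
DoU = (2C + 2 + N − H − X)/2 = (2·8 + 2 + 0 − 16 − 0)/2 = 2/2 = 1.
(Structurally: 1 ring(s) + 0 π bond(s) = 1.)

1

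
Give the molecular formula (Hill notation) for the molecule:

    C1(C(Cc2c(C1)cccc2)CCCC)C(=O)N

C15H21NO

Heavy atoms from the SMILES: 15 C, 1 N, 1 O.
Implicit hydrogens by atom environment:
  5 × C: 2 H each → 10
  4 × C (aromatic): 1 H each → 4
  2 × C: 1 H each → 2
  2 × C (aromatic): no H
  1 × C: 3 H
  1 × C: no H
  1 × N: 2 H
  1 × O: no H
  Total hydrogens = 21.
Molecular formula: C15H21NO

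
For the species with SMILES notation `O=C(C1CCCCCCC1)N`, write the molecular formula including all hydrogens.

Heavy atoms from the SMILES: 9 C, 1 N, 1 O.
Implicit hydrogens by atom environment:
  7 × C: 2 H each → 14
  1 × C: 1 H
  1 × C: no H
  1 × N: 2 H
  1 × O: no H
  Total hydrogens = 17.
Molecular formula: C9H17NO

C9H17NO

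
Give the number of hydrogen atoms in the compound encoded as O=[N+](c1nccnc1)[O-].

3

Hydrogens are implicit in SMILES; fill each atom to its normal valence:
  3 × C (aromatic): 1 H each → 3
  2 × N (aromatic): no H
  1 × C (aromatic): no H
  1 × N (charge +1): no H
  1 × O: no H
  1 × O (charge -1): no H
  Total hydrogens = 3.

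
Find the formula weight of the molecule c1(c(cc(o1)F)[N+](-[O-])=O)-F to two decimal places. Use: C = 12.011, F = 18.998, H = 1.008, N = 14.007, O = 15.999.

Molecular formula: C4HF2NO3.
M = 4×12.011 + 2×18.998 + 1×1.008 + 1×14.007 + 3×15.999 = 149.05 g/mol.

149.05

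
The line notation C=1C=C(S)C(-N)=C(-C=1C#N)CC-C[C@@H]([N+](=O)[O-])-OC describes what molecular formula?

C12H15N3O3S

Heavy atoms from the SMILES: 12 C, 3 N, 3 O, 1 S.
Implicit hydrogens by atom environment:
  4 × C (aromatic): no H
  3 × C: 2 H each → 6
  2 × C (aromatic): 1 H each → 2
  2 × O: no H
  1 × C: 3 H
  1 × C: 1 H
  1 × C: no H
  1 × N: 2 H
  1 × N: no H
  1 × N (charge +1): no H
  1 × O (charge -1): no H
  1 × S: 1 H
  Total hydrogens = 15.
Molecular formula: C12H15N3O3S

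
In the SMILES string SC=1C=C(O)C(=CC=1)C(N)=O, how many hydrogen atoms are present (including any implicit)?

Hydrogens are implicit in SMILES; fill each atom to its normal valence:
  3 × C (aromatic): 1 H each → 3
  3 × C (aromatic): no H
  1 × C: no H
  1 × N: 2 H
  1 × O: 1 H
  1 × O: no H
  1 × S: 1 H
  Total hydrogens = 7.

7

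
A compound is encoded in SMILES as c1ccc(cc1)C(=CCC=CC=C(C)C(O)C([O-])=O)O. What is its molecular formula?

Heavy atoms from the SMILES: 16 C, 4 O.
Implicit hydrogens by atom environment:
  5 × C: 1 H each → 5
  5 × C (aromatic): 1 H each → 5
  3 × C: no H
  2 × O: 1 H each → 2
  1 × C: 3 H
  1 × C: 2 H
  1 × C (aromatic): no H
  1 × O: no H
  1 × O (charge -1): no H
  Total hydrogens = 17.
Net charge -1.
Molecular formula: C16H17O4-

C16H17O4-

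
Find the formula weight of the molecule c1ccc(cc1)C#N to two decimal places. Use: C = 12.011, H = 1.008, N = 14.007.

Molecular formula: C7H5N.
M = 7×12.011 + 5×1.008 + 1×14.007 = 103.12 g/mol.

103.12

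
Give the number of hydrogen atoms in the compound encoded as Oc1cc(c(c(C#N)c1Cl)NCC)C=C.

11

Hydrogens are implicit in SMILES; fill each atom to its normal valence:
  5 × C (aromatic): no H
  2 × C: 2 H each → 4
  1 × C: 3 H
  1 × C (aromatic): 1 H
  1 × C: 1 H
  1 × C: no H
  1 × Cl: no H
  1 × N: 1 H
  1 × N: no H
  1 × O: 1 H
  Total hydrogens = 11.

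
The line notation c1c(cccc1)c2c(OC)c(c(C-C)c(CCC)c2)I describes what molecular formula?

Heavy atoms from the SMILES: 18 C, 1 I, 1 O.
Implicit hydrogens by atom environment:
  6 × C (aromatic): 1 H each → 6
  6 × C (aromatic): no H
  3 × C: 3 H each → 9
  3 × C: 2 H each → 6
  1 × I: no H
  1 × O: no H
  Total hydrogens = 21.
Molecular formula: C18H21IO

C18H21IO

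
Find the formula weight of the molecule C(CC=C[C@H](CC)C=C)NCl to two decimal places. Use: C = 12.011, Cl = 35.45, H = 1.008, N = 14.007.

173.68

Molecular formula: C9H16ClN.
M = 9×12.011 + 1×35.45 + 16×1.008 + 1×14.007 = 173.68 g/mol.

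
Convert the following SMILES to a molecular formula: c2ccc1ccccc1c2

Heavy atoms from the SMILES: 10 C.
Implicit hydrogens by atom environment:
  8 × C (aromatic): 1 H each → 8
  2 × C (aromatic): no H
  Total hydrogens = 8.
Molecular formula: C10H8

C10H8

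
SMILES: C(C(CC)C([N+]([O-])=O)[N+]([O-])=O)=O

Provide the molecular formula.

Heavy atoms from the SMILES: 5 C, 2 N, 5 O.
Implicit hydrogens by atom environment:
  3 × C: 1 H each → 3
  3 × O: no H
  2 × N (charge +1): no H
  2 × O (charge -1): no H
  1 × C: 3 H
  1 × C: 2 H
  Total hydrogens = 8.
Molecular formula: C5H8N2O5

C5H8N2O5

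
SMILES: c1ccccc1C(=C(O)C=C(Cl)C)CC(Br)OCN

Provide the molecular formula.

Heavy atoms from the SMILES: 1 Br, 14 C, 1 Cl, 1 N, 2 O.
Implicit hydrogens by atom environment:
  5 × C (aromatic): 1 H each → 5
  3 × C: no H
  2 × C: 2 H each → 4
  2 × C: 1 H each → 2
  1 × Br: no H
  1 × C: 3 H
  1 × C (aromatic): no H
  1 × Cl: no H
  1 × N: 2 H
  1 × O: 1 H
  1 × O: no H
  Total hydrogens = 17.
Molecular formula: C14H17BrClNO2

C14H17BrClNO2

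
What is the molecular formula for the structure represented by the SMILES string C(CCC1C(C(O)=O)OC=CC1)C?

Heavy atoms from the SMILES: 10 C, 3 O.
Implicit hydrogens by atom environment:
  4 × C: 2 H each → 8
  4 × C: 1 H each → 4
  2 × O: no H
  1 × C: 3 H
  1 × C: no H
  1 × O: 1 H
  Total hydrogens = 16.
Molecular formula: C10H16O3

C10H16O3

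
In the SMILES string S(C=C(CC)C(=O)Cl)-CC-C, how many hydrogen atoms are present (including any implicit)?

Hydrogens are implicit in SMILES; fill each atom to its normal valence:
  3 × C: 2 H each → 6
  2 × C: 3 H each → 6
  2 × C: no H
  1 × C: 1 H
  1 × Cl: no H
  1 × O: no H
  1 × S: no H
  Total hydrogens = 13.

13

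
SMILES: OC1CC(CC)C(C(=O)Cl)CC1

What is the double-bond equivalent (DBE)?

Molecular formula from the SMILES: C9H15ClO2.
DoU = (2C + 2 + N − H − X)/2 = (2·9 + 2 + 0 − 15 − 1)/2 = 4/2 = 2.
(Structurally: 1 ring(s) + 1 π bond(s) = 2.)

2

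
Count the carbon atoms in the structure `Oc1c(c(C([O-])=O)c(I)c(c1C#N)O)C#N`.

9

The symbol for carbon appears 9 times in the SMILES. Lowercase c denotes aromatic carbon and counts toward C.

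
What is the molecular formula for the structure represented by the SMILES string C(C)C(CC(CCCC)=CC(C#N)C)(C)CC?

Heavy atoms from the SMILES: 16 C, 1 N.
Implicit hydrogens by atom environment:
  6 × C: 2 H each → 12
  5 × C: 3 H each → 15
  3 × C: no H
  2 × C: 1 H each → 2
  1 × N: no H
  Total hydrogens = 29.
Molecular formula: C16H29N

C16H29N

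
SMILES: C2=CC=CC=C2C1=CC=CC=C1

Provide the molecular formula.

Heavy atoms from the SMILES: 12 C.
Implicit hydrogens by atom environment:
  10 × C (aromatic): 1 H each → 10
  2 × C (aromatic): no H
  Total hydrogens = 10.
Molecular formula: C12H10

C12H10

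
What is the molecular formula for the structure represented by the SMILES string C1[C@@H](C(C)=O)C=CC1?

Heavy atoms from the SMILES: 7 C, 1 O.
Implicit hydrogens by atom environment:
  3 × C: 1 H each → 3
  2 × C: 2 H each → 4
  1 × C: 3 H
  1 × C: no H
  1 × O: no H
  Total hydrogens = 10.
Molecular formula: C7H10O

C7H10O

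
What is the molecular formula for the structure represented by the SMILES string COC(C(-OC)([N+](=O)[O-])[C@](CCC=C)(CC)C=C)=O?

Heavy atoms from the SMILES: 13 C, 1 N, 5 O.
Implicit hydrogens by atom environment:
  5 × C: 2 H each → 10
  4 × O: no H
  3 × C: 3 H each → 9
  3 × C: no H
  2 × C: 1 H each → 2
  1 × N (charge +1): no H
  1 × O (charge -1): no H
  Total hydrogens = 21.
Molecular formula: C13H21NO5

C13H21NO5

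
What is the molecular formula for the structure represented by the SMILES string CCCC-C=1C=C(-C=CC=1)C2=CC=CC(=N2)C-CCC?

C19H25N

Heavy atoms from the SMILES: 19 C, 1 N.
Implicit hydrogens by atom environment:
  7 × C (aromatic): 1 H each → 7
  6 × C: 2 H each → 12
  4 × C (aromatic): no H
  2 × C: 3 H each → 6
  1 × N (aromatic): no H
  Total hydrogens = 25.
Molecular formula: C19H25N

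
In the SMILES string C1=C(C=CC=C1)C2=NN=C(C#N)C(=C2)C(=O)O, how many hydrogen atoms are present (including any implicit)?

7

Hydrogens are implicit in SMILES; fill each atom to its normal valence:
  6 × C (aromatic): 1 H each → 6
  4 × C (aromatic): no H
  2 × C: no H
  2 × N (aromatic): no H
  1 × N: no H
  1 × O: 1 H
  1 × O: no H
  Total hydrogens = 7.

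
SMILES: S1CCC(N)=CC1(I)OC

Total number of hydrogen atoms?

Hydrogens are implicit in SMILES; fill each atom to its normal valence:
  2 × C: 2 H each → 4
  2 × C: no H
  1 × C: 3 H
  1 × C: 1 H
  1 × I: no H
  1 × N: 2 H
  1 × O: no H
  1 × S: no H
  Total hydrogens = 10.

10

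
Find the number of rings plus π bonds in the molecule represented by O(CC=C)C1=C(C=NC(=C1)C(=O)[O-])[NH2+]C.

6

Molecular formula from the SMILES: C10H12N2O3.
DoU = (2C + 2 + N − H − X)/2 = (2·10 + 2 + 2 − 12 − 0)/2 = 12/2 = 6.
(Structurally: 1 ring(s) + 5 π bond(s) = 6.)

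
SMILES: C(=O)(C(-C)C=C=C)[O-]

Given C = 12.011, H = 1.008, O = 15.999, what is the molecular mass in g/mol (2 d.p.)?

Molecular formula: C6H7O2-.
M = 6×12.011 + 7×1.008 + 2×15.999 = 111.12 g/mol.

111.12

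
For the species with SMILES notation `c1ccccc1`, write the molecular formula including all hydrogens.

C6H6

Heavy atoms from the SMILES: 6 C.
Implicit hydrogens by atom environment:
  6 × C (aromatic): 1 H each → 6
  Total hydrogens = 6.
Molecular formula: C6H6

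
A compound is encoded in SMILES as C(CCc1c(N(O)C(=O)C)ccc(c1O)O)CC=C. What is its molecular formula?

Heavy atoms from the SMILES: 14 C, 1 N, 4 O.
Implicit hydrogens by atom environment:
  5 × C: 2 H each → 10
  4 × C (aromatic): no H
  3 × O: 1 H each → 3
  2 × C (aromatic): 1 H each → 2
  1 × C: 3 H
  1 × C: 1 H
  1 × C: no H
  1 × N: no H
  1 × O: no H
  Total hydrogens = 19.
Molecular formula: C14H19NO4

C14H19NO4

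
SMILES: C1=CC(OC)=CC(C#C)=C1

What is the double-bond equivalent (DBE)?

Molecular formula from the SMILES: C9H8O.
DoU = (2C + 2 + N − H − X)/2 = (2·9 + 2 + 0 − 8 − 0)/2 = 12/2 = 6.
(Structurally: 1 ring(s) + 5 π bond(s) = 6.)

6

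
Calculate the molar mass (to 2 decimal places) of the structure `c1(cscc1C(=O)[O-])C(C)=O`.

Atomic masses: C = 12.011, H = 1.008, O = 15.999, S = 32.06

169.17

Molecular formula: C7H5O3S-.
M = 7×12.011 + 5×1.008 + 3×15.999 + 1×32.06 = 169.17 g/mol.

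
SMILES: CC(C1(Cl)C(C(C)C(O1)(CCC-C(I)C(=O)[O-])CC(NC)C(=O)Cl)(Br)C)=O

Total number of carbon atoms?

17

The symbol for carbon appears 17 times in the SMILES. (Cl is a single chlorine, not C + l.)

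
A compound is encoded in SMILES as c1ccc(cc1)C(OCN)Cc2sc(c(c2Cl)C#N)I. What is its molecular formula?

C14H12ClIN2OS

Heavy atoms from the SMILES: 14 C, 1 Cl, 1 I, 2 N, 1 O, 1 S.
Implicit hydrogens by atom environment:
  5 × C (aromatic): 1 H each → 5
  5 × C (aromatic): no H
  2 × C: 2 H each → 4
  1 × C: 1 H
  1 × C: no H
  1 × Cl: no H
  1 × I: no H
  1 × N: 2 H
  1 × N: no H
  1 × O: no H
  1 × S (aromatic): no H
  Total hydrogens = 12.
Molecular formula: C14H12ClIN2OS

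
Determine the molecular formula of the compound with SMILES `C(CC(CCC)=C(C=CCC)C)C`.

Heavy atoms from the SMILES: 13 C.
Implicit hydrogens by atom environment:
  5 × C: 2 H each → 10
  4 × C: 3 H each → 12
  2 × C: 1 H each → 2
  2 × C: no H
  Total hydrogens = 24.
Molecular formula: C13H24

C13H24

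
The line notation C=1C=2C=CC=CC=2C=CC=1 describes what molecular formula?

C10H8

Heavy atoms from the SMILES: 10 C.
Implicit hydrogens by atom environment:
  8 × C (aromatic): 1 H each → 8
  2 × C (aromatic): no H
  Total hydrogens = 8.
Molecular formula: C10H8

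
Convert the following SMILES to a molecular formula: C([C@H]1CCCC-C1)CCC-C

Heavy atoms from the SMILES: 11 C.
Implicit hydrogens by atom environment:
  9 × C: 2 H each → 18
  1 × C: 3 H
  1 × C: 1 H
  Total hydrogens = 22.
Molecular formula: C11H22

C11H22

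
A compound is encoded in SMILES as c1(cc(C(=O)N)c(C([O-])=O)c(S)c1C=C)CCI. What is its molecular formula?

C12H11INO3S-

Heavy atoms from the SMILES: 12 C, 1 I, 1 N, 3 O, 1 S.
Implicit hydrogens by atom environment:
  5 × C (aromatic): no H
  3 × C: 2 H each → 6
  2 × C: no H
  2 × O: no H
  1 × C (aromatic): 1 H
  1 × C: 1 H
  1 × I: no H
  1 × N: 2 H
  1 × O (charge -1): no H
  1 × S: 1 H
  Total hydrogens = 11.
Net charge -1.
Molecular formula: C12H11INO3S-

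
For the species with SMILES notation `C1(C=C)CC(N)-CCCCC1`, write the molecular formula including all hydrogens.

C10H19N

Heavy atoms from the SMILES: 10 C, 1 N.
Implicit hydrogens by atom environment:
  7 × C: 2 H each → 14
  3 × C: 1 H each → 3
  1 × N: 2 H
  Total hydrogens = 19.
Molecular formula: C10H19N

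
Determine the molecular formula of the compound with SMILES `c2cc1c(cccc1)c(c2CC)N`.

C12H13N

Heavy atoms from the SMILES: 12 C, 1 N.
Implicit hydrogens by atom environment:
  6 × C (aromatic): 1 H each → 6
  4 × C (aromatic): no H
  1 × C: 3 H
  1 × C: 2 H
  1 × N: 2 H
  Total hydrogens = 13.
Molecular formula: C12H13N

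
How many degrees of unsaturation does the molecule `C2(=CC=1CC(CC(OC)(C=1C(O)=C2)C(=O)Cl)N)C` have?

Molecular formula from the SMILES: C13H16ClNO3.
DoU = (2C + 2 + N − H − X)/2 = (2·13 + 2 + 1 − 16 − 1)/2 = 12/2 = 6.
(Structurally: 2 ring(s) + 4 π bond(s) = 6.)

6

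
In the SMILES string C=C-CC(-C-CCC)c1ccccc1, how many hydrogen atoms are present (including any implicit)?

Hydrogens are implicit in SMILES; fill each atom to its normal valence:
  5 × C: 2 H each → 10
  5 × C (aromatic): 1 H each → 5
  2 × C: 1 H each → 2
  1 × C: 3 H
  1 × C (aromatic): no H
  Total hydrogens = 20.

20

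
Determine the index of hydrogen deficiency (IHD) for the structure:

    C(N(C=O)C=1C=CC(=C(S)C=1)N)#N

Molecular formula from the SMILES: C8H7N3OS.
DoU = (2C + 2 + N − H − X)/2 = (2·8 + 2 + 3 − 7 − 0)/2 = 14/2 = 7.
(Structurally: 1 ring(s) + 6 π bond(s) = 7.)

7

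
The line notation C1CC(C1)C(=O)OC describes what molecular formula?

C6H10O2

Heavy atoms from the SMILES: 6 C, 2 O.
Implicit hydrogens by atom environment:
  3 × C: 2 H each → 6
  2 × O: no H
  1 × C: 3 H
  1 × C: 1 H
  1 × C: no H
  Total hydrogens = 10.
Molecular formula: C6H10O2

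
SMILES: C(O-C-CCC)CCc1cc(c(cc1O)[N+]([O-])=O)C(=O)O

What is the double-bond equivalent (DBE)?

Molecular formula from the SMILES: C14H19NO6.
DoU = (2C + 2 + N − H − X)/2 = (2·14 + 2 + 1 − 19 − 0)/2 = 12/2 = 6.
(Structurally: 1 ring(s) + 5 π bond(s) = 6.)

6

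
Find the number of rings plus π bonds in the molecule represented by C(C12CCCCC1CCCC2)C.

Molecular formula from the SMILES: C12H22.
DoU = (2C + 2 + N − H − X)/2 = (2·12 + 2 + 0 − 22 − 0)/2 = 4/2 = 2.
(Structurally: 2 ring(s) + 0 π bond(s) = 2.)

2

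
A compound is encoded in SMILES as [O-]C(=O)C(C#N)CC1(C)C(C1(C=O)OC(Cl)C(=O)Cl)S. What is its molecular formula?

C11H10Cl2NO5S-

Heavy atoms from the SMILES: 11 C, 2 Cl, 1 N, 5 O, 1 S.
Implicit hydrogens by atom environment:
  5 × C: no H
  4 × C: 1 H each → 4
  4 × O: no H
  2 × Cl: no H
  1 × C: 3 H
  1 × C: 2 H
  1 × N: no H
  1 × O (charge -1): no H
  1 × S: 1 H
  Total hydrogens = 10.
Net charge -1.
Molecular formula: C11H10Cl2NO5S-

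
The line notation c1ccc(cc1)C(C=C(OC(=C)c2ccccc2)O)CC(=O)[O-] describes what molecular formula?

C19H17O4-

Heavy atoms from the SMILES: 19 C, 4 O.
Implicit hydrogens by atom environment:
  10 × C (aromatic): 1 H each → 10
  3 × C: no H
  2 × C: 2 H each → 4
  2 × C: 1 H each → 2
  2 × C (aromatic): no H
  2 × O: no H
  1 × O: 1 H
  1 × O (charge -1): no H
  Total hydrogens = 17.
Net charge -1.
Molecular formula: C19H17O4-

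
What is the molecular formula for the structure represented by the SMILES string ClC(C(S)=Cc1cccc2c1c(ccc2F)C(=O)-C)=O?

C15H10ClFO2S

Heavy atoms from the SMILES: 15 C, 1 Cl, 1 F, 2 O, 1 S.
Implicit hydrogens by atom environment:
  5 × C (aromatic): 1 H each → 5
  5 × C (aromatic): no H
  3 × C: no H
  2 × O: no H
  1 × C: 3 H
  1 × C: 1 H
  1 × Cl: no H
  1 × F: no H
  1 × S: 1 H
  Total hydrogens = 10.
Molecular formula: C15H10ClFO2S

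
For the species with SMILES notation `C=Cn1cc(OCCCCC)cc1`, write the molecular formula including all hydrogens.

Heavy atoms from the SMILES: 11 C, 1 N, 1 O.
Implicit hydrogens by atom environment:
  5 × C: 2 H each → 10
  3 × C (aromatic): 1 H each → 3
  1 × C: 3 H
  1 × C: 1 H
  1 × C (aromatic): no H
  1 × N (aromatic): no H
  1 × O: no H
  Total hydrogens = 17.
Molecular formula: C11H17NO

C11H17NO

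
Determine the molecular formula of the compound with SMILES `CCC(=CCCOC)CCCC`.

C11H22O

Heavy atoms from the SMILES: 11 C, 1 O.
Implicit hydrogens by atom environment:
  6 × C: 2 H each → 12
  3 × C: 3 H each → 9
  1 × C: 1 H
  1 × C: no H
  1 × O: no H
  Total hydrogens = 22.
Molecular formula: C11H22O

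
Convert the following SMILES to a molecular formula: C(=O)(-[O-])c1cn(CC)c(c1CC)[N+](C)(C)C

C12H20N2O2

Heavy atoms from the SMILES: 12 C, 2 N, 2 O.
Implicit hydrogens by atom environment:
  5 × C: 3 H each → 15
  3 × C (aromatic): no H
  2 × C: 2 H each → 4
  1 × C (aromatic): 1 H
  1 × C: no H
  1 × N (aromatic): no H
  1 × N (charge +1): no H
  1 × O: no H
  1 × O (charge -1): no H
  Total hydrogens = 20.
Molecular formula: C12H20N2O2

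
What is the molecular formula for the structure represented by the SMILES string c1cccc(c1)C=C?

C8H8

Heavy atoms from the SMILES: 8 C.
Implicit hydrogens by atom environment:
  5 × C (aromatic): 1 H each → 5
  1 × C: 2 H
  1 × C: 1 H
  1 × C (aromatic): no H
  Total hydrogens = 8.
Molecular formula: C8H8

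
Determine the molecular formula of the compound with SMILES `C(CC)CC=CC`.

C7H14

Heavy atoms from the SMILES: 7 C.
Implicit hydrogens by atom environment:
  3 × C: 2 H each → 6
  2 × C: 3 H each → 6
  2 × C: 1 H each → 2
  Total hydrogens = 14.
Molecular formula: C7H14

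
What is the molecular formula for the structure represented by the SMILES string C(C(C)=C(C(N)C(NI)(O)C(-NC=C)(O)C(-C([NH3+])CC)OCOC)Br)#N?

Heavy atoms from the SMILES: 1 Br, 15 C, 1 I, 5 N, 4 O.
Implicit hydrogens by atom environment:
  5 × C: no H
  4 × C: 1 H each → 4
  3 × C: 3 H each → 9
  3 × C: 2 H each → 6
  2 × N: 1 H each → 2
  2 × O: 1 H each → 2
  2 × O: no H
  1 × Br: no H
  1 × I: no H
  1 × N (charge +1): 3 H
  1 × N: 2 H
  1 × N: no H
  Total hydrogens = 28.
Net charge +1.
Molecular formula: C15H28BrIN5O4+

C15H28BrIN5O4+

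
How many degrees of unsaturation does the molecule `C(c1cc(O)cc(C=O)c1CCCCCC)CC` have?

Molecular formula from the SMILES: C16H24O2.
DoU = (2C + 2 + N − H − X)/2 = (2·16 + 2 + 0 − 24 − 0)/2 = 10/2 = 5.
(Structurally: 1 ring(s) + 4 π bond(s) = 5.)

5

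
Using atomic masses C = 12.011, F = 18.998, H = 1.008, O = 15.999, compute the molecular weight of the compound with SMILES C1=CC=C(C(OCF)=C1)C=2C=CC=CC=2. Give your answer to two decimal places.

202.23

Molecular formula: C13H11FO.
M = 13×12.011 + 1×18.998 + 11×1.008 + 1×15.999 = 202.23 g/mol.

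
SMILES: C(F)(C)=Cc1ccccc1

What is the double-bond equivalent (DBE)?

5

Molecular formula from the SMILES: C9H9F.
DoU = (2C + 2 + N − H − X)/2 = (2·9 + 2 + 0 − 9 − 1)/2 = 10/2 = 5.
(Structurally: 1 ring(s) + 4 π bond(s) = 5.)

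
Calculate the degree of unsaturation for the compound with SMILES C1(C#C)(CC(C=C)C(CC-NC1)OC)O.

4

Molecular formula from the SMILES: C12H19NO2.
DoU = (2C + 2 + N − H − X)/2 = (2·12 + 2 + 1 − 19 − 0)/2 = 8/2 = 4.
(Structurally: 1 ring(s) + 3 π bond(s) = 4.)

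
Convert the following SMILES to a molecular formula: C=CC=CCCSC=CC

Heavy atoms from the SMILES: 9 C, 1 S.
Implicit hydrogens by atom environment:
  5 × C: 1 H each → 5
  3 × C: 2 H each → 6
  1 × C: 3 H
  1 × S: no H
  Total hydrogens = 14.
Molecular formula: C9H14S

C9H14S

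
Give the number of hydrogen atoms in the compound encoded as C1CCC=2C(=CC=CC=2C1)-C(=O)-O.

Hydrogens are implicit in SMILES; fill each atom to its normal valence:
  4 × C: 2 H each → 8
  3 × C (aromatic): 1 H each → 3
  3 × C (aromatic): no H
  1 × C: no H
  1 × O: 1 H
  1 × O: no H
  Total hydrogens = 12.

12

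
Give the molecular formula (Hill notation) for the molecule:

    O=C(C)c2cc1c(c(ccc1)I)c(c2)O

Heavy atoms from the SMILES: 12 C, 1 I, 2 O.
Implicit hydrogens by atom environment:
  5 × C (aromatic): 1 H each → 5
  5 × C (aromatic): no H
  1 × C: 3 H
  1 × C: no H
  1 × I: no H
  1 × O: 1 H
  1 × O: no H
  Total hydrogens = 9.
Molecular formula: C12H9IO2

C12H9IO2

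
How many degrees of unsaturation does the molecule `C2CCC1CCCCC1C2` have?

Molecular formula from the SMILES: C10H18.
DoU = (2C + 2 + N − H − X)/2 = (2·10 + 2 + 0 − 18 − 0)/2 = 4/2 = 2.
(Structurally: 2 ring(s) + 0 π bond(s) = 2.)

2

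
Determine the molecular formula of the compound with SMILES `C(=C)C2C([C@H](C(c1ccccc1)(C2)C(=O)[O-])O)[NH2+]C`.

C15H19NO3

Heavy atoms from the SMILES: 15 C, 1 N, 3 O.
Implicit hydrogens by atom environment:
  5 × C (aromatic): 1 H each → 5
  4 × C: 1 H each → 4
  2 × C: 2 H each → 4
  2 × C: no H
  1 × C: 3 H
  1 × C (aromatic): no H
  1 × N (charge +1): 2 H
  1 × O: 1 H
  1 × O: no H
  1 × O (charge -1): no H
  Total hydrogens = 19.
Molecular formula: C15H19NO3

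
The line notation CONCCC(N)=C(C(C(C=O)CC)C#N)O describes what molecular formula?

C11H19N3O3

Heavy atoms from the SMILES: 11 C, 3 N, 3 O.
Implicit hydrogens by atom environment:
  3 × C: 2 H each → 6
  3 × C: 1 H each → 3
  3 × C: no H
  2 × C: 3 H each → 6
  2 × O: no H
  1 × N: 2 H
  1 × N: 1 H
  1 × N: no H
  1 × O: 1 H
  Total hydrogens = 19.
Molecular formula: C11H19N3O3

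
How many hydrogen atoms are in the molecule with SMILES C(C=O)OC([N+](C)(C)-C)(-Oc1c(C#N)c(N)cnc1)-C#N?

Hydrogens are implicit in SMILES; fill each atom to its normal valence:
  3 × C: 3 H each → 9
  3 × C (aromatic): no H
  3 × C: no H
  3 × O: no H
  2 × C (aromatic): 1 H each → 2
  2 × N: no H
  1 × C: 2 H
  1 × C: 1 H
  1 × N: 2 H
  1 × N (aromatic): no H
  1 × N (charge +1): no H
  Total hydrogens = 16.

16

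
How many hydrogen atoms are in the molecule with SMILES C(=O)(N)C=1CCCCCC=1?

13

Hydrogens are implicit in SMILES; fill each atom to its normal valence:
  5 × C: 2 H each → 10
  2 × C: no H
  1 × C: 1 H
  1 × N: 2 H
  1 × O: no H
  Total hydrogens = 13.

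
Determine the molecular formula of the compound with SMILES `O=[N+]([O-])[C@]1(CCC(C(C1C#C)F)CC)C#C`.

Heavy atoms from the SMILES: 12 C, 1 F, 1 N, 2 O.
Implicit hydrogens by atom environment:
  5 × C: 1 H each → 5
  3 × C: 2 H each → 6
  3 × C: no H
  1 × C: 3 H
  1 × F: no H
  1 × N (charge +1): no H
  1 × O: no H
  1 × O (charge -1): no H
  Total hydrogens = 14.
Molecular formula: C12H14FNO2

C12H14FNO2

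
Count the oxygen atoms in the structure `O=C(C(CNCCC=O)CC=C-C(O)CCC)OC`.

The symbol for oxygen appears 4 times in the SMILES.

4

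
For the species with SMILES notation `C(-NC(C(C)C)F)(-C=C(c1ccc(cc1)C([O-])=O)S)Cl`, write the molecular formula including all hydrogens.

Heavy atoms from the SMILES: 14 C, 1 Cl, 1 F, 1 N, 2 O, 1 S.
Implicit hydrogens by atom environment:
  4 × C: 1 H each → 4
  4 × C (aromatic): 1 H each → 4
  2 × C: 3 H each → 6
  2 × C: no H
  2 × C (aromatic): no H
  1 × Cl: no H
  1 × F: no H
  1 × N: 1 H
  1 × O: no H
  1 × O (charge -1): no H
  1 × S: 1 H
  Total hydrogens = 16.
Net charge -1.
Molecular formula: C14H16ClFNO2S-

C14H16ClFNO2S-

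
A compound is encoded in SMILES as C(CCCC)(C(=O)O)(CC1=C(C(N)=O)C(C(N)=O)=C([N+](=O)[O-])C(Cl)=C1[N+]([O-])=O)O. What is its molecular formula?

C15H17ClN4O9

Heavy atoms from the SMILES: 15 C, 1 Cl, 4 N, 9 O.
Implicit hydrogens by atom environment:
  6 × C (aromatic): no H
  5 × O: no H
  4 × C: 2 H each → 8
  4 × C: no H
  2 × N: 2 H each → 4
  2 × N (charge +1): no H
  2 × O: 1 H each → 2
  2 × O (charge -1): no H
  1 × C: 3 H
  1 × Cl: no H
  Total hydrogens = 17.
Molecular formula: C15H17ClN4O9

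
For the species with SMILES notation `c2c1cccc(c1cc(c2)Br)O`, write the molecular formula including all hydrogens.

Heavy atoms from the SMILES: 1 Br, 10 C, 1 O.
Implicit hydrogens by atom environment:
  6 × C (aromatic): 1 H each → 6
  4 × C (aromatic): no H
  1 × Br: no H
  1 × O: 1 H
  Total hydrogens = 7.
Molecular formula: C10H7BrO

C10H7BrO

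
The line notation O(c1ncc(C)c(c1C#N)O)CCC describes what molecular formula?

C10H12N2O2

Heavy atoms from the SMILES: 10 C, 2 N, 2 O.
Implicit hydrogens by atom environment:
  4 × C (aromatic): no H
  2 × C: 3 H each → 6
  2 × C: 2 H each → 4
  1 × C (aromatic): 1 H
  1 × C: no H
  1 × N (aromatic): no H
  1 × N: no H
  1 × O: 1 H
  1 × O: no H
  Total hydrogens = 12.
Molecular formula: C10H12N2O2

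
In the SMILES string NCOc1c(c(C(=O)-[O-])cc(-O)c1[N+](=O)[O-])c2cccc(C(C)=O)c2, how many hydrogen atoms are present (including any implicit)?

Hydrogens are implicit in SMILES; fill each atom to its normal valence:
  7 × C (aromatic): no H
  5 × C (aromatic): 1 H each → 5
  4 × O: no H
  2 × C: no H
  2 × O (charge -1): no H
  1 × C: 3 H
  1 × C: 2 H
  1 × N: 2 H
  1 × N (charge +1): no H
  1 × O: 1 H
  Total hydrogens = 13.

13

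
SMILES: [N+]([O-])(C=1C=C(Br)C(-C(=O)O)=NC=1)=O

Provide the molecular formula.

Heavy atoms from the SMILES: 1 Br, 6 C, 2 N, 4 O.
Implicit hydrogens by atom environment:
  3 × C (aromatic): no H
  2 × C (aromatic): 1 H each → 2
  2 × O: no H
  1 × Br: no H
  1 × C: no H
  1 × N (aromatic): no H
  1 × N (charge +1): no H
  1 × O: 1 H
  1 × O (charge -1): no H
  Total hydrogens = 3.
Molecular formula: C6H3BrN2O4

C6H3BrN2O4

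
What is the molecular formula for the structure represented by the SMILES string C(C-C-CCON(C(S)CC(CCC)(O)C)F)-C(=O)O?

Heavy atoms from the SMILES: 13 C, 1 F, 1 N, 4 O, 1 S.
Implicit hydrogens by atom environment:
  8 × C: 2 H each → 16
  2 × C: 3 H each → 6
  2 × C: no H
  2 × O: 1 H each → 2
  2 × O: no H
  1 × C: 1 H
  1 × F: no H
  1 × N: no H
  1 × S: 1 H
  Total hydrogens = 26.
Molecular formula: C13H26FNO4S

C13H26FNO4S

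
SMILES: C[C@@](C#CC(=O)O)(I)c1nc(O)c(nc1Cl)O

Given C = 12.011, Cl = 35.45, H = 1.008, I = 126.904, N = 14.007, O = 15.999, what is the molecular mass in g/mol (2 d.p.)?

368.51

Molecular formula: C9H6ClIN2O4.
M = 9×12.011 + 1×35.45 + 6×1.008 + 1×126.904 + 2×14.007 + 4×15.999 = 368.51 g/mol.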